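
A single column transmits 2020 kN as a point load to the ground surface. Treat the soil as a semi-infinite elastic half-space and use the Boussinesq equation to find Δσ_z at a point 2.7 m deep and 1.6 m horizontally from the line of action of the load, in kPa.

Boussinesq vertical stress below a point load on an elastic half-space:
Δσ_z = 3P/(2πz²) · [1 + (r/z)²]^(−5/2)
r/z = 1.6/2.7 = 0.59259; [1+(r/z)²]^(−5/2) = 0.47122.
Δσ_z = 3×2020/(2π×2.7²) × 0.47122 = 132.3 × 0.47122 = 62.34 kPa

Δσ_z ≈ 62.3 kPa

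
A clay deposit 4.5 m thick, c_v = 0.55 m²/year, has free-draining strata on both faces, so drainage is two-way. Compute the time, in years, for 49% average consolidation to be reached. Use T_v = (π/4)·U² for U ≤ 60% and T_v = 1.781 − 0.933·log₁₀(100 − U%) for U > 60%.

Drainage path length: H_d = H/2 = 2.25 m (double drainage).
U ≤ 60%: T_v = (π/4)·U² = (π/4)×0.49² = 0.18857.
t = T_v·H_d²/c_v = 0.18857×2.25²/0.55 = 1.736 years.

t ≈ 1.74 years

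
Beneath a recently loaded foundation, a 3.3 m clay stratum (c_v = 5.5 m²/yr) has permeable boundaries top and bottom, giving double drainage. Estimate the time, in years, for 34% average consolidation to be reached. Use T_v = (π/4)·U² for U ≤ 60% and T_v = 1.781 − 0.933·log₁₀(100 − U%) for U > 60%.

t ≈ 0.0449 years

Drainage path length: H_d = H/2 = 1.65 m (double drainage).
U ≤ 60%: T_v = (π/4)·U² = (π/4)×0.34² = 0.090792.
t = T_v·H_d²/c_v = 0.090792×1.65²/5.5 = 0.04494 years.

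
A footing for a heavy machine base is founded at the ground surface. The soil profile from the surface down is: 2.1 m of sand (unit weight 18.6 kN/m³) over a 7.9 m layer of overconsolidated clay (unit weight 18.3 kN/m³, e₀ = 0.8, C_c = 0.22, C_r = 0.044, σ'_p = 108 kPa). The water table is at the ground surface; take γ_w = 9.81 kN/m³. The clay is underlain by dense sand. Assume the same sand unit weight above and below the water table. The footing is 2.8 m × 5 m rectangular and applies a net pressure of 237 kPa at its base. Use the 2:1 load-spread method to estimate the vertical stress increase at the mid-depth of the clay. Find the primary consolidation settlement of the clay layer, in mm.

Mid-depth of clay below the ground surface: z = 2.1 + 7.9/2 = 6.05 m.
Total vertical stress at mid-clay: σ_v = 18.6×2.1 + 18.3×3.95 = 111.35 kPa.
Pore pressure: u = 9.81×(6.05 − 0) = 59.351 kPa.
Initial effective stress: σ'_0 = σ_v − u = 111.35 − 59.351 = 51.999 kPa.
Stress increase at mid-clay by the 2:1 spreading method:
Δσ = qBL/((B+z)(L+z)) = 237×2.8×5/((2.8+6.05)(5+6.05)) = 33.929 kPa
Final effective stress: σ'_f = 51.999 + 33.929 = 85.928 kPa.
σ'_f = 85.928 ≤ σ'_p = 108 kPa, so the clay remains overconsolidated and only the recompression index applies:
S_c = C_r·H/(1+e₀)·log₁₀(σ'_f/σ'_0) = 0.044×7.9/1.8×log₁₀(85.928/51.999)
    = 0.19311 × 0.21814 = 0.04213 m

S_c ≈ 42.1 mm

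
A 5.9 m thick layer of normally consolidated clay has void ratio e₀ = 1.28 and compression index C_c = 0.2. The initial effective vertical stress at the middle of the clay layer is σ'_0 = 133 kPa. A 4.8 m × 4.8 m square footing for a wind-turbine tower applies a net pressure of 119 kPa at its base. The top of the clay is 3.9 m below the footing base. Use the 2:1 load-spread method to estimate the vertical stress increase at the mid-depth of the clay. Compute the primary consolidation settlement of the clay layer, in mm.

Mid-depth of clay below the footing base: z = 3.9 + 5.9/2 = 6.85 m.
Stress increase at mid-clay by the 2:1 spreading method:
Δσ = qBL/((B+z)(L+z)) = 119×4.8×4.8/((4.8+6.85)(4.8+6.85)) = 20.201 kPa
Final effective stress: σ'_f = σ'_0 + Δσ = 133 + 20.201 = 153.2 kPa.
Normally consolidated clay, so the full stress increment lies on the virgin compression line:
S_c = C_c·H/(1+e₀)·log₁₀(σ'_f/σ'_0) = 0.2×5.9/(1+1.28)×log₁₀(153.2/133)
    = 0.51754 × 0.061407 = 0.03178 m

S_c ≈ 31.8 mm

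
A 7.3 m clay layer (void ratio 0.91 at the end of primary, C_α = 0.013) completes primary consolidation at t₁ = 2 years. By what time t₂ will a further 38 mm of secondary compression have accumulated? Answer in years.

t₂ ≈ 11.6 years

S_s = C_α·H/(1+e_p)·log₁₀(t₂/t₁) ⇒ log₁₀(t₂/t₁) = S_s·(1+e_p)/(C_α·H).
log₁₀(t₂/t₁) = 0.038 × (1+0.91) / (0.013×7.3) = 0.7648
t₂ = t₁ × 10^0.7648 = 2 × 5.818 = 11.64 years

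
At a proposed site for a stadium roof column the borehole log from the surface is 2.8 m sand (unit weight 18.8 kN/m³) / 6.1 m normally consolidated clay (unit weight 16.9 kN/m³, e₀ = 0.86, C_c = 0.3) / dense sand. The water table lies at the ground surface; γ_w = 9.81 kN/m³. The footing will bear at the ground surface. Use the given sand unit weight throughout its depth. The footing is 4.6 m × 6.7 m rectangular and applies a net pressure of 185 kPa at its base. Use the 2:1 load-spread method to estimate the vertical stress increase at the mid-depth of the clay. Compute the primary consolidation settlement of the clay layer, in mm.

S_c ≈ 281 mm

Mid-depth of clay below the ground surface: z = 2.8 + 6.1/2 = 5.85 m.
Total vertical stress at mid-clay: σ_v = 18.8×2.8 + 16.9×3.05 = 104.19 kPa.
Pore pressure: u = 9.81×(5.85 − 0) = 57.389 kPa.
Initial effective stress: σ'_0 = σ_v − u = 104.19 − 57.389 = 46.801 kPa.
Stress increase at mid-clay by the 2:1 spreading method:
Δσ = qBL/((B+z)(L+z)) = 185×4.6×6.7/((4.6+5.85)(6.7+5.85)) = 43.475 kPa
Final effective stress: σ'_f = σ'_0 + Δσ = 46.801 + 43.475 = 90.276 kPa.
Normally consolidated clay, so the full stress increment lies on the virgin compression line:
S_c = C_c·H/(1+e₀)·log₁₀(σ'_f/σ'_0) = 0.3×6.1/(1+0.86)×log₁₀(90.276/46.801)
    = 0.98387 × 0.28532 = 0.2807 m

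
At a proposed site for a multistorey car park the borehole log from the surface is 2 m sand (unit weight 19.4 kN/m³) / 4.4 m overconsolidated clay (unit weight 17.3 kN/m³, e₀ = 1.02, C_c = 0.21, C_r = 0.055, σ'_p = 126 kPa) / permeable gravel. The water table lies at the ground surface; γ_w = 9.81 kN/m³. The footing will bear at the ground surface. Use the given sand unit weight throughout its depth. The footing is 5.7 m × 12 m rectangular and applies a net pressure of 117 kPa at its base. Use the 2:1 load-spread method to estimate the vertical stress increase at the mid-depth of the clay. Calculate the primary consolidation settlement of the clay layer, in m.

S_c ≈ 0.0455 m

Mid-depth of clay below the ground surface: z = 2 + 4.4/2 = 4.2 m.
Total vertical stress at mid-clay: σ_v = 19.4×2 + 17.3×2.2 = 76.86 kPa.
Pore pressure: u = 9.81×(4.2 − 0) = 41.202 kPa.
Initial effective stress: σ'_0 = σ_v − u = 76.86 − 41.202 = 35.658 kPa.
Stress increase at mid-clay by the 2:1 spreading method:
Δσ = qBL/((B+z)(L+z)) = 117×5.7×12/((5.7+4.2)(12+4.2)) = 49.899 kPa
Final effective stress: σ'_f = 35.658 + 49.899 = 85.557 kPa.
σ'_f = 85.557 ≤ σ'_p = 126 kPa, so the clay remains overconsolidated and only the recompression index applies:
S_c = C_r·H/(1+e₀)·log₁₀(σ'_f/σ'_0) = 0.055×4.4/2.02×log₁₀(85.557/35.658)
    = 0.1198 × 0.3801 = 0.04554 m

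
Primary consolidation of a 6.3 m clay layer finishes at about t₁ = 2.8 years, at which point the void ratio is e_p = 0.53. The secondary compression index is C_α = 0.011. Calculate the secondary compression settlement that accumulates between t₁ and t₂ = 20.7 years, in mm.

Secondary compression: S_s = C_α·H/(1+e_p)·log₁₀(t₂/t₁)
S_s = 0.011×6.3/(1+0.53)×log₁₀(20.7/2.8)
    = 0.04529 × 0.8688 = 0.03935 m

S_s ≈ 39.4 mm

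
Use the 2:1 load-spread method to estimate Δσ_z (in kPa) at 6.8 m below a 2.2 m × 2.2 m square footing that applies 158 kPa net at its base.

Δσ_z ≈ 9.44 kPa

By the 2:1 method the load spreads at 1 horizontal : 2 vertical, so at depth z the loaded area has grown by z in each plan dimension:
Δσ = qBL/((B+z)(L+z)) = 158×2.2×2.2/((2.2+6.8)(2.2+6.8)) = 9.441 kPa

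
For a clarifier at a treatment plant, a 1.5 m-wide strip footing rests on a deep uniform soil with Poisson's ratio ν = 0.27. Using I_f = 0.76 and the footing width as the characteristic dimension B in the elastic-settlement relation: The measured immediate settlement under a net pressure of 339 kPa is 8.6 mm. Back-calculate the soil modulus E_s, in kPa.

S_e = q·B·(1−ν²)/E_s · I_f  ⇒  E_s = q·B·(1−ν²)·I_f / S_e.
E_s = 339 × 1.5 × 0.9271 × 0.76 / 0.0086 = 41660 kPa

E_s ≈ 41700 kPa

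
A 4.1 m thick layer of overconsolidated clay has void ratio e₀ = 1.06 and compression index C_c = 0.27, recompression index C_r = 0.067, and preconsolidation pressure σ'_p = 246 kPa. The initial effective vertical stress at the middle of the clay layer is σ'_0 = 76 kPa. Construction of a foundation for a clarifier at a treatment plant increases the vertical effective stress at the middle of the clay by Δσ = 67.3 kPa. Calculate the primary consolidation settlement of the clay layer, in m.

S_c ≈ 0.0367 m

Final effective stress: σ'_f = 76 + 67.3 = 143.3 kPa.
σ'_f = 143.3 ≤ σ'_p = 246 kPa, so the clay remains overconsolidated and only the recompression index applies:
S_c = C_r·H/(1+e₀)·log₁₀(σ'_f/σ'_0) = 0.067×4.1/2.06×log₁₀(143.3/76)
    = 0.13335 × 0.27543 = 0.03673 m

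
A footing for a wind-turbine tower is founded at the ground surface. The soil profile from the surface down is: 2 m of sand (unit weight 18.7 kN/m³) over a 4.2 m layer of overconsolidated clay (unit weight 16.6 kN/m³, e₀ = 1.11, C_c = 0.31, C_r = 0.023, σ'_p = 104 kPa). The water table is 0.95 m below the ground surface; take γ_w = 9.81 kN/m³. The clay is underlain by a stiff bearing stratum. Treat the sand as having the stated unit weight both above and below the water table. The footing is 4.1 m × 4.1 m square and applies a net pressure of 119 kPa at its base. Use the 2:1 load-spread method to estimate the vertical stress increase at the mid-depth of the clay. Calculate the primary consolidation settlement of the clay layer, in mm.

Mid-depth of clay below the ground surface: z = 2 + 4.2/2 = 4.1 m.
Total vertical stress at mid-clay: σ_v = 18.7×2 + 16.6×2.1 = 72.26 kPa.
Pore pressure: u = 9.81×(4.1 − 0.95) = 30.902 kPa.
Initial effective stress: σ'_0 = σ_v − u = 72.26 − 30.902 = 41.358 kPa.
Stress increase at mid-clay by the 2:1 spreading method:
Δσ = qBL/((B+z)(L+z)) = 119×4.1×4.1/((4.1+4.1)(4.1+4.1)) = 29.75 kPa
Final effective stress: σ'_f = 41.358 + 29.75 = 71.108 kPa.
σ'_f = 71.108 ≤ σ'_p = 104 kPa, so the clay remains overconsolidated and only the recompression index applies:
S_c = C_r·H/(1+e₀)·log₁₀(σ'_f/σ'_0) = 0.023×4.2/2.11×log₁₀(71.108/41.358)
    = 0.045781 × 0.23536 = 0.01078 m

S_c ≈ 10.8 mm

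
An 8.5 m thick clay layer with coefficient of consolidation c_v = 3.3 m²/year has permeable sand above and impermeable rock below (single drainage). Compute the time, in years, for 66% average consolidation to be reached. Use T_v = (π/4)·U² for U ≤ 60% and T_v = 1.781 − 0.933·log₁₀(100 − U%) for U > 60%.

t ≈ 7.71 years

Drainage path length: H_d = H = 8.5 m (single drainage).
U > 60%: T_v = 1.781 − 0.933·log₁₀(100 − 66) = 0.35213.
t = T_v·H_d²/c_v = 0.35213×8.5²/3.3 = 7.71 years.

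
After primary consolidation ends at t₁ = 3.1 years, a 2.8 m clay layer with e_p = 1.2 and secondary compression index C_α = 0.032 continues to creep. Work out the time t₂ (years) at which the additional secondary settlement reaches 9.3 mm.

S_s = C_α·H/(1+e_p)·log₁₀(t₂/t₁) ⇒ log₁₀(t₂/t₁) = S_s·(1+e_p)/(C_α·H).
log₁₀(t₂/t₁) = 0.0093 × (1+1.2) / (0.032×2.8) = 0.2283
t₂ = t₁ × 10^0.2283 = 3.1 × 1.692 = 5.245 years

t₂ ≈ 5.24 years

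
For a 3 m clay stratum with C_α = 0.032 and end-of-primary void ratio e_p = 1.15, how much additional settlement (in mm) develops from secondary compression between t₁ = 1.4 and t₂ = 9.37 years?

Secondary compression: S_s = C_α·H/(1+e_p)·log₁₀(t₂/t₁)
S_s = 0.032×3/(1+1.15)×log₁₀(9.37/1.4)
    = 0.04465 × 0.8256 = 0.03686 m

S_s ≈ 36.9 mm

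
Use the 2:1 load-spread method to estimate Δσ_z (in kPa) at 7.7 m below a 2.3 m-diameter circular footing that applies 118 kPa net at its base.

By the 2:1 method the load spreads at 1 horizontal : 2 vertical, so at depth z the loaded area has grown by z in each plan dimension:
Δσ ≈ qD²/(D+z)² = 118×2.3²/(2.3+7.7)² = 6.2422 kPa

Δσ_z ≈ 6.24 kPa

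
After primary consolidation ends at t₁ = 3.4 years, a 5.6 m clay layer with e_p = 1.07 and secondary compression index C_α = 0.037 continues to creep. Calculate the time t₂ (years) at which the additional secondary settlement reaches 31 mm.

t₂ ≈ 6.94 years

S_s = C_α·H/(1+e_p)·log₁₀(t₂/t₁) ⇒ log₁₀(t₂/t₁) = S_s·(1+e_p)/(C_α·H).
log₁₀(t₂/t₁) = 0.031 × (1+1.07) / (0.037×5.6) = 0.3097
t₂ = t₁ × 10^0.3097 = 3.4 × 2.04 = 6.937 years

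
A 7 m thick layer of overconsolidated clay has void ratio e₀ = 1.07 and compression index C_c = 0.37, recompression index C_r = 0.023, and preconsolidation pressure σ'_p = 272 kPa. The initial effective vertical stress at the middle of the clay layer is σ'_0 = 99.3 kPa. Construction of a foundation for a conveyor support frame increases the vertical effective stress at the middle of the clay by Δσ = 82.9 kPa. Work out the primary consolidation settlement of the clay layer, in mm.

S_c ≈ 20.5 mm

Final effective stress: σ'_f = 99.3 + 82.9 = 182.2 kPa.
σ'_f = 182.2 ≤ σ'_p = 272 kPa, so the clay remains overconsolidated and only the recompression index applies:
S_c = C_r·H/(1+e₀)·log₁₀(σ'_f/σ'_0) = 0.023×7/2.07×log₁₀(182.2/99.3)
    = 0.077777 × 0.2636 = 0.0205 m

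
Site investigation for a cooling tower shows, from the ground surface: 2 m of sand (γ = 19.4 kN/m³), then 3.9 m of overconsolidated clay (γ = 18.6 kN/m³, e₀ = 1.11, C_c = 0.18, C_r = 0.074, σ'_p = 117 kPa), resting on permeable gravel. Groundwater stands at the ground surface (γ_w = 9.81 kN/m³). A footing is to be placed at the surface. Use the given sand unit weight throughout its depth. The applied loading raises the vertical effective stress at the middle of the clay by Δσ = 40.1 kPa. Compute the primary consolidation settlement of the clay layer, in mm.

S_c ≈ 44.2 mm

Mid-depth of clay below the ground surface: z = 2 + 3.9/2 = 3.95 m.
Total vertical stress at mid-clay: σ_v = 19.4×2 + 18.6×1.95 = 75.07 kPa.
Pore pressure: u = 9.81×(3.95 − 0) = 38.75 kPa.
Initial effective stress: σ'_0 = σ_v − u = 75.07 − 38.75 = 36.32 kPa.
Final effective stress: σ'_f = 36.32 + 40.1 = 76.42 kPa.
σ'_f = 76.42 ≤ σ'_p = 117 kPa, so the clay remains overconsolidated and only the recompression index applies:
S_c = C_r·H/(1+e₀)·log₁₀(σ'_f/σ'_0) = 0.074×3.9/2.11×log₁₀(76.42/36.32)
    = 0.13677 × 0.32306 = 0.04419 m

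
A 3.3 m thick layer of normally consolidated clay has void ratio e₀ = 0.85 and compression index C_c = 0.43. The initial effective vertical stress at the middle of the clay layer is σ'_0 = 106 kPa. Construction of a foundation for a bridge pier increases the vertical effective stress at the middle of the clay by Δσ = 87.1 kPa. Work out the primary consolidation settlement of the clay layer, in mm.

S_c ≈ 200 mm

Final effective stress: σ'_f = σ'_0 + Δσ = 106 + 87.1 = 193.1 kPa.
Normally consolidated clay, so the full stress increment lies on the virgin compression line:
S_c = C_c·H/(1+e₀)·log₁₀(σ'_f/σ'_0) = 0.43×3.3/(1+0.85)×log₁₀(193.1/106)
    = 0.76703 × 0.26048 = 0.1998 m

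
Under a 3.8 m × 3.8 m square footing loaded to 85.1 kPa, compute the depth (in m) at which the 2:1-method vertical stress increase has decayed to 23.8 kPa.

2:1 spreading — at depth z the loaded area has grown by z in each plan dimension:
qB²/(B+z)² = Δσ_z ⇒ z = B(√(q/Δσ_z) − 1) = 3.8×(√(85.1/23.8) − 1) = 3.386 m

z ≈ 3.39 m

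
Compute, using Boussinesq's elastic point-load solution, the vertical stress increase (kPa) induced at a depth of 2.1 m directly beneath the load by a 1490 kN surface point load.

Δσ_z ≈ 161 kPa

Boussinesq vertical stress below a point load on an elastic half-space:
Δσ_z = 3P/(2πz²) · [1 + (r/z)²]^(−5/2)
r/z = 0/2.1 = 0; [1+(r/z)²]^(−5/2) = 1.
Δσ_z = 3×1490/(2π×2.1²) × 1 = 161.32 × 1 = 161.3 kPa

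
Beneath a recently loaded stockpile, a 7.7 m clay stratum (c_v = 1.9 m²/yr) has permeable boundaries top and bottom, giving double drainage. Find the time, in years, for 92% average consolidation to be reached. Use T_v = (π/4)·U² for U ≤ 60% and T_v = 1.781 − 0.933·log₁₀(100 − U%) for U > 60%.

t ≈ 7.32 years

Drainage path length: H_d = H/2 = 3.85 m (double drainage).
U > 60%: T_v = 1.781 − 0.933·log₁₀(100 − 92) = 0.93842.
t = T_v·H_d²/c_v = 0.93842×3.85²/1.9 = 7.321 years.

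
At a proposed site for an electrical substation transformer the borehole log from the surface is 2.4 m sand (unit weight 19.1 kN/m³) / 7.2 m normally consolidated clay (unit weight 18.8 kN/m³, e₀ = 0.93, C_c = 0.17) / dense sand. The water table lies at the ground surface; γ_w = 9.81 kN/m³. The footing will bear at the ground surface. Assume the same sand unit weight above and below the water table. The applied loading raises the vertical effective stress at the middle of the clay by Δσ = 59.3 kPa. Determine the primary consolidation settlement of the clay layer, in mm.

S_c ≈ 202 mm

Mid-depth of clay below the ground surface: z = 2.4 + 7.2/2 = 6 m.
Total vertical stress at mid-clay: σ_v = 19.1×2.4 + 18.8×3.6 = 113.52 kPa.
Pore pressure: u = 9.81×(6 − 0) = 58.86 kPa.
Initial effective stress: σ'_0 = σ_v − u = 113.52 − 58.86 = 54.66 kPa.
Final effective stress: σ'_f = σ'_0 + Δσ = 54.66 + 59.3 = 113.96 kPa.
Normally consolidated clay, so the full stress increment lies on the virgin compression line:
S_c = C_c·H/(1+e₀)·log₁₀(σ'_f/σ'_0) = 0.17×7.2/(1+0.93)×log₁₀(113.96/54.66)
    = 0.6342 × 0.31908 = 0.2024 m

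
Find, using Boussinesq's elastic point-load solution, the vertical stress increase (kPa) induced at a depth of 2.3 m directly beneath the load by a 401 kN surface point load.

Boussinesq vertical stress below a point load on an elastic half-space:
Δσ_z = 3P/(2πz²) · [1 + (r/z)²]^(−5/2)
r/z = 0/2.3 = 0; [1+(r/z)²]^(−5/2) = 1.
Δσ_z = 3×401/(2π×2.3²) × 1 = 36.193 × 1 = 36.19 kPa

Δσ_z ≈ 36.2 kPa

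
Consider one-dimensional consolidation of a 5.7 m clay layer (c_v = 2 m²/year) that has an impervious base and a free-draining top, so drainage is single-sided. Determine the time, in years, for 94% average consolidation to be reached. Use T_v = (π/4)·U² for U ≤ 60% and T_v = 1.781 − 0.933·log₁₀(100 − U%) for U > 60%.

Drainage path length: H_d = H = 5.7 m (single drainage).
U > 60%: T_v = 1.781 − 0.933·log₁₀(100 − 94) = 1.055.
t = T_v·H_d²/c_v = 1.055×5.7²/2 = 17.14 years.

t ≈ 17.1 years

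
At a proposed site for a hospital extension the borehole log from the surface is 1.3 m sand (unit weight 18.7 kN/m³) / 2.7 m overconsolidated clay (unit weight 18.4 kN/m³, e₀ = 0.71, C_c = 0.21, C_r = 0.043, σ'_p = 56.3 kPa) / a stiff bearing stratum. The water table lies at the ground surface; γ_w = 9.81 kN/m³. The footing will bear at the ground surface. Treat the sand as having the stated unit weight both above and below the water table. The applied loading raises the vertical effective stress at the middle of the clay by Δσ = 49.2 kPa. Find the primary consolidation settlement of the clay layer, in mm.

Mid-depth of clay below the ground surface: z = 1.3 + 2.7/2 = 2.65 m.
Total vertical stress at mid-clay: σ_v = 18.7×1.3 + 18.4×1.35 = 49.15 kPa.
Pore pressure: u = 9.81×(2.65 − 0) = 25.997 kPa.
Initial effective stress: σ'_0 = σ_v − u = 49.15 − 25.997 = 23.153 kPa.
Final effective stress: σ'_f = 23.153 + 49.2 = 72.353 kPa.
σ'_f = 72.353 > σ'_p = 56.3 kPa, so the stress path crosses the preconsolidation pressure — recompression up to σ'_p, then virgin compression beyond:
S_c = H/(1+e₀)·[C_r·log₁₀(σ'_p/σ'_0) + C_c·log₁₀(σ'_f/σ'_p)]
    = 2.7/1.71 × [0.043×log₁₀(56.3/23.153) + 0.21×log₁₀(72.353/56.3)]
    = 1.5789 × [0.016594 + 0.022879] = 0.06232 m

S_c ≈ 62.3 mm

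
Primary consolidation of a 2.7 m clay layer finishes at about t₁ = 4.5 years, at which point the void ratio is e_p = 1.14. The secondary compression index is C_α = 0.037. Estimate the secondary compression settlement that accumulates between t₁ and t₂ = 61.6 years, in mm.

Secondary compression: S_s = C_α·H/(1+e_p)·log₁₀(t₂/t₁)
S_s = 0.037×2.7/(1+1.14)×log₁₀(61.6/4.5)
    = 0.04668 × 1.136 = 0.05305 m

S_s ≈ 53 mm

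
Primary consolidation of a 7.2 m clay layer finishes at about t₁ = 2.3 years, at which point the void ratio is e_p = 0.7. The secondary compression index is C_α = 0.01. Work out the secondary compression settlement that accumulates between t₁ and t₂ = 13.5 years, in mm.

Secondary compression: S_s = C_α·H/(1+e_p)·log₁₀(t₂/t₁)
S_s = 0.01×7.2/(1+0.7)×log₁₀(13.5/2.3)
    = 0.04235 × 0.7686 = 0.03255 m

S_s ≈ 32.6 mm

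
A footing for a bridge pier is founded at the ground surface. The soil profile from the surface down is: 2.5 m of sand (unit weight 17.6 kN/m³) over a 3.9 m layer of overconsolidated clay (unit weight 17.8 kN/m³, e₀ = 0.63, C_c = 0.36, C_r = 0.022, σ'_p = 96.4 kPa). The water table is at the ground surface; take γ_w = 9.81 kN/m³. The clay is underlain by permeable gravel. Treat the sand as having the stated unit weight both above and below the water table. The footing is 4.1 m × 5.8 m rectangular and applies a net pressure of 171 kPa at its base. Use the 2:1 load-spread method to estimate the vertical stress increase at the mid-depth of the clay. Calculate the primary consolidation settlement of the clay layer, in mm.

S_c ≈ 19.3 mm

Mid-depth of clay below the ground surface: z = 2.5 + 3.9/2 = 4.45 m.
Total vertical stress at mid-clay: σ_v = 17.6×2.5 + 17.8×1.95 = 78.71 kPa.
Pore pressure: u = 9.81×(4.45 − 0) = 43.655 kPa.
Initial effective stress: σ'_0 = σ_v − u = 78.71 − 43.655 = 35.055 kPa.
Stress increase at mid-clay by the 2:1 spreading method:
Δσ = qBL/((B+z)(L+z)) = 171×4.1×5.8/((4.1+4.45)(5.8+4.45)) = 46.4 kPa
Final effective stress: σ'_f = 35.055 + 46.4 = 81.455 kPa.
σ'_f = 81.455 ≤ σ'_p = 96.4 kPa, so the clay remains overconsolidated and only the recompression index applies:
S_c = C_r·H/(1+e₀)·log₁₀(σ'_f/σ'_0) = 0.022×3.9/1.63×log₁₀(81.455/35.055)
    = 0.052637 × 0.36617 = 0.01927 m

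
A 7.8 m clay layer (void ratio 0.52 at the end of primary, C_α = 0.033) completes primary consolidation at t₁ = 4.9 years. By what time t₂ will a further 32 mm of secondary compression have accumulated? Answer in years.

S_s = C_α·H/(1+e_p)·log₁₀(t₂/t₁) ⇒ log₁₀(t₂/t₁) = S_s·(1+e_p)/(C_α·H).
log₁₀(t₂/t₁) = 0.032 × (1+0.52) / (0.033×7.8) = 0.189
t₂ = t₁ × 10^0.189 = 4.9 × 1.545 = 7.571 years

t₂ ≈ 7.57 years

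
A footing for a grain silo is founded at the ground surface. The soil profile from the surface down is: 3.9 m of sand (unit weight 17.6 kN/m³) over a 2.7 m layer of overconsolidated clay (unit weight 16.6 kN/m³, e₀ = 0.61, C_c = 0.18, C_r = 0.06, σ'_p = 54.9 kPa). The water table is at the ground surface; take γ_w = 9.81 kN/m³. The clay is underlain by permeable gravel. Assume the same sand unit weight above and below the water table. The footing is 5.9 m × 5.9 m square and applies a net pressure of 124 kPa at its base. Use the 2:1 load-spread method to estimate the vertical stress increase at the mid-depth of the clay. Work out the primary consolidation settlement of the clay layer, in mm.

Mid-depth of clay below the ground surface: z = 3.9 + 2.7/2 = 5.25 m.
Total vertical stress at mid-clay: σ_v = 17.6×3.9 + 16.6×1.35 = 91.05 kPa.
Pore pressure: u = 9.81×(5.25 − 0) = 51.503 kPa.
Initial effective stress: σ'_0 = σ_v − u = 91.05 − 51.503 = 39.547 kPa.
Stress increase at mid-clay by the 2:1 spreading method:
Δσ = qBL/((B+z)(L+z)) = 124×5.9×5.9/((5.9+5.25)(5.9+5.25)) = 34.72 kPa
Final effective stress: σ'_f = 39.547 + 34.72 = 74.267 kPa.
σ'_f = 74.267 > σ'_p = 54.9 kPa, so the stress path crosses the preconsolidation pressure — recompression up to σ'_p, then virgin compression beyond:
S_c = H/(1+e₀)·[C_r·log₁₀(σ'_p/σ'_0) + C_c·log₁₀(σ'_f/σ'_p)]
    = 2.7/1.61 × [0.06×log₁₀(54.9/39.547) + 0.18×log₁₀(74.267/54.9)]
    = 1.677 × [0.0085475 + 0.02362] = 0.05394 m

S_c ≈ 53.9 mm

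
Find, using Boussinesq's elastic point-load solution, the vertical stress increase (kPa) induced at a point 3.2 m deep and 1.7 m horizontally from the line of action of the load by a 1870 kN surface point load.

Δσ_z ≈ 46.8 kPa

Boussinesq vertical stress below a point load on an elastic half-space:
Δσ_z = 3P/(2πz²) · [1 + (r/z)²]^(−5/2)
r/z = 1.7/3.2 = 0.53125; [1+(r/z)²]^(−5/2) = 0.53714.
Δσ_z = 3×1870/(2π×3.2²) × 0.53714 = 87.193 × 0.53714 = 46.83 kPa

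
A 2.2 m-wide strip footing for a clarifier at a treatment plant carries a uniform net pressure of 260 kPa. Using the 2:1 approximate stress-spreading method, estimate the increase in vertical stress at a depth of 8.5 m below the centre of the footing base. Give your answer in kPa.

By the 2:1 method the load spreads at 1 horizontal : 2 vertical, so at depth z the loaded area has grown by z in each plan dimension:
Δσ = qB/(B+z) = 260×2.2/(2.2+8.5) = 53.458 kPa

Δσ_z ≈ 53.5 kPa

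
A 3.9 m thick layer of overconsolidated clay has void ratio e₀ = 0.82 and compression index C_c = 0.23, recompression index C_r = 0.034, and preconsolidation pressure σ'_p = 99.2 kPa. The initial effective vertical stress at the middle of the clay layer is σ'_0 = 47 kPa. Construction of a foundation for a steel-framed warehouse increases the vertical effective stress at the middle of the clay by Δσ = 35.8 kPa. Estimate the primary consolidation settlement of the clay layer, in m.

S_c ≈ 0.0179 m

Final effective stress: σ'_f = 47 + 35.8 = 82.8 kPa.
σ'_f = 82.8 ≤ σ'_p = 99.2 kPa, so the clay remains overconsolidated and only the recompression index applies:
S_c = C_r·H/(1+e₀)·log₁₀(σ'_f/σ'_0) = 0.034×3.9/1.82×log₁₀(82.8/47)
    = 0.072859 × 0.24593 = 0.01792 m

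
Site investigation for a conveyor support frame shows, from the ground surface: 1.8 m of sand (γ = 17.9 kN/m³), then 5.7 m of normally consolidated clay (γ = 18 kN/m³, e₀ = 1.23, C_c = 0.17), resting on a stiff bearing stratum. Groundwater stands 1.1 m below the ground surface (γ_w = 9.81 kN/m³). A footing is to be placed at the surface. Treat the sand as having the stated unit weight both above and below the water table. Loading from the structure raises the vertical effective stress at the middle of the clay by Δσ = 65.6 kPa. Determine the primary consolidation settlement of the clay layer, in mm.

S_c ≈ 161 mm

Mid-depth of clay below the ground surface: z = 1.8 + 5.7/2 = 4.65 m.
Total vertical stress at mid-clay: σ_v = 17.9×1.8 + 18×2.85 = 83.52 kPa.
Pore pressure: u = 9.81×(4.65 − 1.1) = 34.825 kPa.
Initial effective stress: σ'_0 = σ_v − u = 83.52 − 34.825 = 48.695 kPa.
Final effective stress: σ'_f = σ'_0 + Δσ = 48.695 + 65.6 = 114.29 kPa.
Normally consolidated clay, so the full stress increment lies on the virgin compression line:
S_c = C_c·H/(1+e₀)·log₁₀(σ'_f/σ'_0) = 0.17×5.7/(1+1.23)×log₁₀(114.29/48.695)
    = 0.43453 × 0.37052 = 0.161 m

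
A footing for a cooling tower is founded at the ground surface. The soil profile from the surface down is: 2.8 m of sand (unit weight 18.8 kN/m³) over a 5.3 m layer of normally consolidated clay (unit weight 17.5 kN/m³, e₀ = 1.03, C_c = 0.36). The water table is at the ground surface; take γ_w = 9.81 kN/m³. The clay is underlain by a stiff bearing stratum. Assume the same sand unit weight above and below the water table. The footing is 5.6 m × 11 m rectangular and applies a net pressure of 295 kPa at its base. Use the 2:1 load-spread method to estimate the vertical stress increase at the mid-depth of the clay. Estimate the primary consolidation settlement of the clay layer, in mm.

S_c ≈ 474 mm

Mid-depth of clay below the ground surface: z = 2.8 + 5.3/2 = 5.45 m.
Total vertical stress at mid-clay: σ_v = 18.8×2.8 + 17.5×2.65 = 99.015 kPa.
Pore pressure: u = 9.81×(5.45 − 0) = 53.465 kPa.
Initial effective stress: σ'_0 = σ_v − u = 99.015 − 53.465 = 45.55 kPa.
Stress increase at mid-clay by the 2:1 spreading method:
Δσ = qBL/((B+z)(L+z)) = 295×5.6×11/((5.6+5.45)(11+5.45)) = 99.971 kPa
Final effective stress: σ'_f = σ'_0 + Δσ = 45.55 + 99.971 = 145.52 kPa.
Normally consolidated clay, so the full stress increment lies on the virgin compression line:
S_c = C_c·H/(1+e₀)·log₁₀(σ'_f/σ'_0) = 0.36×5.3/(1+1.03)×log₁₀(145.52/45.55)
    = 0.9399 × 0.50443 = 0.4741 m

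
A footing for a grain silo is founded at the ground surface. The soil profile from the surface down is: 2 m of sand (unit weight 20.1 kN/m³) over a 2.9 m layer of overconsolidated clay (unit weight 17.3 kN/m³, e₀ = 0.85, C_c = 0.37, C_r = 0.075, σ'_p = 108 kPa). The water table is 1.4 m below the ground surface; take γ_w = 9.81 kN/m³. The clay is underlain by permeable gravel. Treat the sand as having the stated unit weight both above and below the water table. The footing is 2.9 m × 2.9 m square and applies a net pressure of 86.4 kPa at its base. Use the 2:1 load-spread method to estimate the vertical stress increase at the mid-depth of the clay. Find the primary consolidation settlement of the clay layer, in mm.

S_c ≈ 17.1 mm

Mid-depth of clay below the ground surface: z = 2 + 2.9/2 = 3.45 m.
Total vertical stress at mid-clay: σ_v = 20.1×2 + 17.3×1.45 = 65.285 kPa.
Pore pressure: u = 9.81×(3.45 − 1.4) = 20.11 kPa.
Initial effective stress: σ'_0 = σ_v − u = 65.285 − 20.11 = 45.175 kPa.
Stress increase at mid-clay by the 2:1 spreading method:
Δσ = qBL/((B+z)(L+z)) = 86.4×2.9×2.9/((2.9+3.45)(2.9+3.45)) = 18.02 kPa
Final effective stress: σ'_f = 45.175 + 18.02 = 63.195 kPa.
σ'_f = 63.195 ≤ σ'_p = 108 kPa, so the clay remains overconsolidated and only the recompression index applies:
S_c = C_r·H/(1+e₀)·log₁₀(σ'_f/σ'_0) = 0.075×2.9/1.85×log₁₀(63.195/45.175)
    = 0.11757 × 0.14578 = 0.01714 m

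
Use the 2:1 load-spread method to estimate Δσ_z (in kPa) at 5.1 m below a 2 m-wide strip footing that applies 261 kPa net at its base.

Δσ_z ≈ 73.5 kPa

By the 2:1 method the load spreads at 1 horizontal : 2 vertical, so at depth z the loaded area has grown by z in each plan dimension:
Δσ = qB/(B+z) = 261×2/(2+5.1) = 73.521 kPa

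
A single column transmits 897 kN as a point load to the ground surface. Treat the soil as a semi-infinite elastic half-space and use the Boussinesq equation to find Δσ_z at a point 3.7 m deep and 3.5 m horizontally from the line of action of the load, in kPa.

Δσ_z ≈ 6.33 kPa

Boussinesq vertical stress below a point load on an elastic half-space:
Δσ_z = 3P/(2πz²) · [1 + (r/z)²]^(−5/2)
r/z = 3.5/3.7 = 0.94595; [1+(r/z)²]^(−5/2) = 0.20234.
Δσ_z = 3×897/(2π×3.7²) × 0.20234 = 31.285 × 0.20234 = 6.33 kPa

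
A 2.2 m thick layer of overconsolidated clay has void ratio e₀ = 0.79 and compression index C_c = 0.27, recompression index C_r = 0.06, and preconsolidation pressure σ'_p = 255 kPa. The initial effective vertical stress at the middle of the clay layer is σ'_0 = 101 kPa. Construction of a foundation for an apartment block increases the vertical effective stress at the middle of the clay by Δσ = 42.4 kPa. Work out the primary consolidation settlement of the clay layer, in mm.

Final effective stress: σ'_f = 101 + 42.4 = 143.4 kPa.
σ'_f = 143.4 ≤ σ'_p = 255 kPa, so the clay remains overconsolidated and only the recompression index applies:
S_c = C_r·H/(1+e₀)·log₁₀(σ'_f/σ'_0) = 0.06×2.2/1.79×log₁₀(143.4/101)
    = 0.073746 × 0.15223 = 0.01123 m

S_c ≈ 11.2 mm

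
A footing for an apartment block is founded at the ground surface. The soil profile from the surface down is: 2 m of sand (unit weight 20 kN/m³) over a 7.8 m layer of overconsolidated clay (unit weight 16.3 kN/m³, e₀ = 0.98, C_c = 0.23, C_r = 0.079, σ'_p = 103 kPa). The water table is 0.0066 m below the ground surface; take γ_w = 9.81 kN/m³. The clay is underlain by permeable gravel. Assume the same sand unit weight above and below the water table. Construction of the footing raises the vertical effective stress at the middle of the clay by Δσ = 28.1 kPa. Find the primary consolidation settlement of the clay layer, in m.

S_c ≈ 0.0647 m

Mid-depth of clay below the ground surface: z = 2 + 7.8/2 = 5.9 m.
Total vertical stress at mid-clay: σ_v = 20×2 + 16.3×3.9 = 103.57 kPa.
Pore pressure: u = 9.81×(5.9 − 0.0066) = 57.81 kPa.
Initial effective stress: σ'_0 = σ_v − u = 103.57 − 57.81 = 45.76 kPa.
Final effective stress: σ'_f = 45.76 + 28.1 = 73.86 kPa.
σ'_f = 73.86 ≤ σ'_p = 103 kPa, so the clay remains overconsolidated and only the recompression index applies:
S_c = C_r·H/(1+e₀)·log₁₀(σ'_f/σ'_0) = 0.079×7.8/1.98×log₁₀(73.86/45.76)
    = 0.31121 × 0.20792 = 0.06471 m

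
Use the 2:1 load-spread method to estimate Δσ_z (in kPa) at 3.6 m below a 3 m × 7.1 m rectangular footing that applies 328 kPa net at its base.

Δσ_z ≈ 98.9 kPa

By the 2:1 method the load spreads at 1 horizontal : 2 vertical, so at depth z the loaded area has grown by z in each plan dimension:
Δσ = qBL/((B+z)(L+z)) = 328×3×7.1/((3+3.6)(7.1+3.6)) = 98.929 kPa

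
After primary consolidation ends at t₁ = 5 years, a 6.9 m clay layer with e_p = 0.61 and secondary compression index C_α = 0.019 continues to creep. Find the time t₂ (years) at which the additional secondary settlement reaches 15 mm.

t₂ ≈ 7.64 years

S_s = C_α·H/(1+e_p)·log₁₀(t₂/t₁) ⇒ log₁₀(t₂/t₁) = S_s·(1+e_p)/(C_α·H).
log₁₀(t₂/t₁) = 0.015 × (1+0.61) / (0.019×6.9) = 0.1842
t₂ = t₁ × 10^0.1842 = 5 × 1.528 = 7.642 years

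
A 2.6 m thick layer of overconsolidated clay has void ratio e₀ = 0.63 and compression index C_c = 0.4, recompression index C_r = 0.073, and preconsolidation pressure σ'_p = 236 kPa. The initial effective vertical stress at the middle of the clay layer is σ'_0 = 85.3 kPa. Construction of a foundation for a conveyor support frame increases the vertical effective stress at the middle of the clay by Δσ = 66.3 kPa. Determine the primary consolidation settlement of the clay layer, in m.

S_c ≈ 0.0291 m

Final effective stress: σ'_f = 85.3 + 66.3 = 151.6 kPa.
σ'_f = 151.6 ≤ σ'_p = 236 kPa, so the clay remains overconsolidated and only the recompression index applies:
S_c = C_r·H/(1+e₀)·log₁₀(σ'_f/σ'_0) = 0.073×2.6/1.63×log₁₀(151.6/85.3)
    = 0.11644 × 0.24975 = 0.02908 m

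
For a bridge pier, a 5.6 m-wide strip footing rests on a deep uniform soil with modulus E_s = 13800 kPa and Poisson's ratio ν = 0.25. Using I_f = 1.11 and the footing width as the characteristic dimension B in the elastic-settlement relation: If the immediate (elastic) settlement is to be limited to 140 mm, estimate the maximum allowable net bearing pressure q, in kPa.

q ≈ 332 kPa

S_e = q·B·(1−ν²)/E_s · I_f  ⇒  q = S_e·E_s / (B·(1−ν²)·I_f).
q = 0.14 × 13800 / (5.6 × 0.9375 × 1.11) = 331.5 kPa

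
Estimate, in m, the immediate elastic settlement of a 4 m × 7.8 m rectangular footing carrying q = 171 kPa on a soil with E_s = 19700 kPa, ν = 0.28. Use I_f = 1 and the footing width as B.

S_e ≈ 0.032 m

Immediate (elastic) settlement: S_e = q·B·(1−ν²)/E_s · I_f.
S_e = 171 × 4 × (1 − 0.28²) / 19700 × 1
    = 171 × 4 × 0.9216 / 19700 × 1
    = 0.032 m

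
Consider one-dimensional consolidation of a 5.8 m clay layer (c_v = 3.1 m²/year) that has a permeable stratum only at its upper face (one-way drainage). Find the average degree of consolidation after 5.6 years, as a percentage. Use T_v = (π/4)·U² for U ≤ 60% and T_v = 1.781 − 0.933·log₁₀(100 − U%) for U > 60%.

Drainage path length: H_d = H = 5.8 m (single drainage).
T_v = c_v·t/H_d² = 3.1×5.6/5.8² = 0.51605.
T_v = 0.51605 corresponds to the U > 60% branch:
U = 1 − 10^((1.781 − T_v)/0.933)/100 = 0.7731

U ≈ 77.3 %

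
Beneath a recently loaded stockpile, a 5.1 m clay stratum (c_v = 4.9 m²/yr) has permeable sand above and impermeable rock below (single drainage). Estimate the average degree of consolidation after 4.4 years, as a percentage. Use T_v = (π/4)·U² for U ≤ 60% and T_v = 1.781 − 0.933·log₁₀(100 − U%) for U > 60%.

U ≈ 89.5 %

Drainage path length: H_d = H = 5.1 m (single drainage).
T_v = c_v·t/H_d² = 4.9×4.4/5.1² = 0.82891.
T_v = 0.82891 corresponds to the U > 60% branch:
U = 1 − 10^((1.781 − T_v)/0.933)/100 = 0.8952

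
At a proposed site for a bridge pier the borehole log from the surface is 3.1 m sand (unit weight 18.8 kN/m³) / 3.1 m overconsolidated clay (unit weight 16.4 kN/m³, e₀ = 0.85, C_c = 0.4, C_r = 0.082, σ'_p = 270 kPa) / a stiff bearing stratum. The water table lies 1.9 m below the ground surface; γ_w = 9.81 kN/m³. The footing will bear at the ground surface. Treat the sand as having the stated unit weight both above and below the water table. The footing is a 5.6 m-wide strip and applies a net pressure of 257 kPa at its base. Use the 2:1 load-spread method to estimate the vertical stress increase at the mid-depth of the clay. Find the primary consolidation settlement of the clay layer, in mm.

Mid-depth of clay below the ground surface: z = 3.1 + 3.1/2 = 4.65 m.
Total vertical stress at mid-clay: σ_v = 18.8×3.1 + 16.4×1.55 = 83.7 kPa.
Pore pressure: u = 9.81×(4.65 − 1.9) = 26.978 kPa.
Initial effective stress: σ'_0 = σ_v − u = 83.7 − 26.978 = 56.722 kPa.
Stress increase at mid-clay by the 2:1 spreading method:
Δσ = qB/(B+z) = 257×5.6/(5.6+4.65) = 140.41 kPa
Final effective stress: σ'_f = 56.722 + 140.41 = 197.13 kPa.
σ'_f = 197.13 ≤ σ'_p = 270 kPa, so the clay remains overconsolidated and only the recompression index applies:
S_c = C_r·H/(1+e₀)·log₁₀(σ'_f/σ'_0) = 0.082×3.1/1.85×log₁₀(197.13/56.722)
    = 0.13741 × 0.541 = 0.07434 m

S_c ≈ 74.3 mm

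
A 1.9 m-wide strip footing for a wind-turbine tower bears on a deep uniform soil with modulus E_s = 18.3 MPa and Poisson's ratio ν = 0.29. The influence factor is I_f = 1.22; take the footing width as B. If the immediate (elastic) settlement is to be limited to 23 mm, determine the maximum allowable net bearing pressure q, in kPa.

q ≈ 198 kPa

E_s = 18.3 MPa = 18300 kPa.
S_e = q·B·(1−ν²)/E_s · I_f  ⇒  q = S_e·E_s / (B·(1−ν²)·I_f).
q = 0.023 × 18300 / (1.9 × 0.9159 × 1.22) = 198.3 kPa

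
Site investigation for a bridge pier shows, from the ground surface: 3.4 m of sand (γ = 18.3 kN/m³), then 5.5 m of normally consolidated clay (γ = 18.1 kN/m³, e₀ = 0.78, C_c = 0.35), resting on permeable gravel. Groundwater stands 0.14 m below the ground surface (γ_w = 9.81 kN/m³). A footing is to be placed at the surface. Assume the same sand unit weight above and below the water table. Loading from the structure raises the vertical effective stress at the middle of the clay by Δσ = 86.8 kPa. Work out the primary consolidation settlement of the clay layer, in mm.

Mid-depth of clay below the ground surface: z = 3.4 + 5.5/2 = 6.15 m.
Total vertical stress at mid-clay: σ_v = 18.3×3.4 + 18.1×2.75 = 112 kPa.
Pore pressure: u = 9.81×(6.15 − 0.14) = 58.958 kPa.
Initial effective stress: σ'_0 = σ_v − u = 112 − 58.958 = 53.042 kPa.
Final effective stress: σ'_f = σ'_0 + Δσ = 53.042 + 86.8 = 139.84 kPa.
Normally consolidated clay, so the full stress increment lies on the virgin compression line:
S_c = C_c·H/(1+e₀)·log₁₀(σ'_f/σ'_0) = 0.35×5.5/(1+0.78)×log₁₀(139.84/53.042)
    = 1.0815 × 0.42101 = 0.4553 m

S_c ≈ 455 mm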